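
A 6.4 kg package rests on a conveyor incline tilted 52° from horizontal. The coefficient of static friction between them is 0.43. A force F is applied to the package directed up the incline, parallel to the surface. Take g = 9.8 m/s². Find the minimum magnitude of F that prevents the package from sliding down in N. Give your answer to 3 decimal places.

The normal force is N = mg cos 52° = 38.614 N. With F at its minimum the package is on the verge of sliding down, so static friction is at its maximum μ_s N = 0.43 × 38.614 = 16.604 N and acts up the slope.
Equilibrium along the incline: F + μ_s N = mg sin 52°, so F = 49.424 − 16.604 = 32.820 N.

32.820 N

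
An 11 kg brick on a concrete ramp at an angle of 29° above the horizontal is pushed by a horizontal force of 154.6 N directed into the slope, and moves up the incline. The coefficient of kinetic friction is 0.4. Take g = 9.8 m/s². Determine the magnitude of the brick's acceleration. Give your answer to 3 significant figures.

The horizontal push has components F cos 29° = 154.6 × 0.8746 = 135.213 N up the incline and F sin 29° = 154.6 × 0.4848 = 74.950 N pressing into the surface.
The normal force is therefore N = mg cos 29° + F sin 29° = 94.282 + 74.950 = 169.232 N, and kinetic friction down the slope is μN = 0.4 × 169.232 = 67.693 N.
Along the incline: F cos 29° − mg sin 29° − μN = ma, so 135.213 − 52.261 − 67.693 = 11 a, giving a = 1.3872 m/s².

1.39 m/s²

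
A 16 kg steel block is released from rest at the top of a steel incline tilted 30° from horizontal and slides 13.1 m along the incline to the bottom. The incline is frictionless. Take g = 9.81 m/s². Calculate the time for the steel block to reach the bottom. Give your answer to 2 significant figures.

The weight component along the incline is mg sin 30° = 78.480 N and the normal force is N = mg cos 30° = 135.931 N.
With no friction, a = g sin 30° = 4.9050 m/s².
Starting from rest, L = ½at², so t = √(2L/a) = √(2 × 13.1 / 4.9050) = 2.3112 s.

2.3 s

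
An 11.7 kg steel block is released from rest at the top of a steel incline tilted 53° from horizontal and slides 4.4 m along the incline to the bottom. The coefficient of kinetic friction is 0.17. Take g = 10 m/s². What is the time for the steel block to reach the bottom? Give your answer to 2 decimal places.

The weight component along the incline is mg sin 53° = 93.440 N and the normal force is N = mg cos 53° = 70.412 N.
Friction up the slope is f = μN = 0.17 × 70.412 = 11.970 N, so the net downslope force is 93.440 − 11.970 = 81.470 N and a = 81.470 / 11.7 = 6.9632 m/s².
Starting from rest, L = ½at², so t = √(2L/a) = √(2 × 4.4 / 6.9632) = 1.1242 s.

1.12 s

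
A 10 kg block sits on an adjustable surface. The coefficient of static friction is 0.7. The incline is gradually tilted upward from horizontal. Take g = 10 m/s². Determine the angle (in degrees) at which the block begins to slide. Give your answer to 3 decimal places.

34.992°

At the threshold of sliding, static friction is at its maximum μ_s N and exactly balances the weight component along the incline: mg sin θ = μ_s mg cos θ.
Hence tan θ = μ_s = 0.7, so θ = arctan(0.7) = 34.9920°.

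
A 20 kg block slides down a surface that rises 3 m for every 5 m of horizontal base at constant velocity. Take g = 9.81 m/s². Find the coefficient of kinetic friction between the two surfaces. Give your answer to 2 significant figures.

At constant velocity the net force along the incline is zero: mg sin 30.96° = μ mg cos 30.96°.
So μ = tan 30.96° = 0.5145 / 0.8575 = 0.6000.

0.60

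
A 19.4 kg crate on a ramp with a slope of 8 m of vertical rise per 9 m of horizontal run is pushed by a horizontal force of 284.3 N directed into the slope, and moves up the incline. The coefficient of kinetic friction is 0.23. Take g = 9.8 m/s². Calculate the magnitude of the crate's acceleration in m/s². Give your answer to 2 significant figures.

The horizontal push has components F cos 41.63° = 284.3 × 0.7474 = 212.486 N up the incline and F sin 41.63° = 284.3 × 0.6644 = 188.889 N pressing into the surface.
The normal force is therefore N = mg cos 41.63° + F sin 41.63° = 142.096 + 188.889 = 330.985 N, and kinetic friction down the slope is μN = 0.23 × 330.985 = 76.127 N.
Along the incline: F cos 41.63° − mg sin 41.63° − μN = ma, so 212.486 − 126.316 − 76.127 = 19.4 a, giving a = 0.5177 m/s².

0.52 m/s²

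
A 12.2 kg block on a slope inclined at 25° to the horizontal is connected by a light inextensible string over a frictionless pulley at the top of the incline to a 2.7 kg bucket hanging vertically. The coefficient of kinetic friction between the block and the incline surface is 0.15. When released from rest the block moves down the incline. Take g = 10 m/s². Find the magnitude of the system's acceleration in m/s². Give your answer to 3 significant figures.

0.535 m/s²

For the block on the incline: the weight component along the slope is m₁g sin 25° = 12.2 × 10 × 0.4226 = 51.557 N and the normal force is N = m₁g cos 25° = 110.570 N.
Kinetic friction opposes the block's motion down the incline: f = μN = 0.15 × 110.570 = 16.585 N acting up the slope.
Newton's second law for the block (down-slope positive): 51.557 − 16.585 − T = 12.2 a. For the hanging bucket (upward positive): T − 2.7 × 10 = 2.7 a.
Adding the two equations eliminates T: 7.972 = 14.9 a, so a = 0.5350 m/s².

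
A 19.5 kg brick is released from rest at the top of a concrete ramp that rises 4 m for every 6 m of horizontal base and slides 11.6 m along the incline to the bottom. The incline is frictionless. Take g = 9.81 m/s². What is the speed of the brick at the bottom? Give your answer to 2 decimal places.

11.24 m/s

The weight component along the incline is mg sin 33.69° = 106.111 N and the normal force is N = mg cos 33.69° = 159.167 N.
With no friction, a = g sin 33.69° = 5.4416 m/s².
Starting from rest over a distance of 11.6 m, v² = 2aL = 2 × 5.4416 × 11.6 = 126.2451, so v = 11.2359 m/s.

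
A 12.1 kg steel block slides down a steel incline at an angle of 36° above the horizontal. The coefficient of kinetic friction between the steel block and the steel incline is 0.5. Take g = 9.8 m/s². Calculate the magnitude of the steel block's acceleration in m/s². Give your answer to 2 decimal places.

1.80 m/s²

Resolving the weight along the incline: the component pulling the steel block down the slope is mg sin 36° = 12.1 × 9.8 × 0.5878 = 69.701 N, and the normal force is N = mg cos 36° = 12.1 × 9.8 × 0.8090 = 95.931 N.
Kinetic friction acts up the slope with magnitude f = μN = 0.5 × 95.931 = 47.965 N.
Net force along the incline is 69.701 − 47.965 = 21.736 N, so a = 21.736 / 12.1 = 1.7964 m/s².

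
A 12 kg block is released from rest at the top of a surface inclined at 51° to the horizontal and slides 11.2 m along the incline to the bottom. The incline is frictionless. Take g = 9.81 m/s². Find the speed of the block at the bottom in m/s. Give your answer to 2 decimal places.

The weight component along the incline is mg sin 51° = 91.486 N and the normal force is N = mg cos 51° = 74.084 N.
With no friction, a = g sin 51° = 7.6238 m/s².
Starting from rest over a distance of 11.2 m, v² = 2aL = 2 × 7.6238 × 11.2 = 170.7731, so v = 13.0680 m/s.

13.07 m/s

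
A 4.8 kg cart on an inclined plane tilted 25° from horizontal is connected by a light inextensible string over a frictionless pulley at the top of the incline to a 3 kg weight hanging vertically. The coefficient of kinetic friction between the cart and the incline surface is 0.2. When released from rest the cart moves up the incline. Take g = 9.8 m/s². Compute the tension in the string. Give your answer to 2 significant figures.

29 N

For the cart on the incline: the weight component along the slope is m₁g sin 25° = 4.8 × 9.8 × 0.4226 = 19.879 N and the normal force is N = m₁g cos 25° = 42.633 N.
Kinetic friction opposes the cart's motion up the incline: f = μN = 0.2 × 42.633 = 8.527 N acting down the slope.
Newton's second law for the cart (up-slope positive): T − 19.879 − 8.527 = 4.8 a. For the hanging weight (downward positive): 3 × 9.8 − T = 3 a.
Adding the two equations eliminates T: 0.994 = 7.8 a, so a = 0.1274 m/s².
Then from the hanging weight's equation, T = 3 × (9.8 − 0.1274) = 29.018 N.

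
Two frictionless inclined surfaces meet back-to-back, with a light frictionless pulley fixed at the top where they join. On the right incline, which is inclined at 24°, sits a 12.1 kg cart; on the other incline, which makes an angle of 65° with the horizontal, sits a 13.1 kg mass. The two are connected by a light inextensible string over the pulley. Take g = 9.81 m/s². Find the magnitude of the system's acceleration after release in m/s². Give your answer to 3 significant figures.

Resolve each weight along its own incline: the 12.1 kg mass has component 12.1 × 9.81 × sin 24° = 48.280 N down its slope, and the 13.1 kg mass has 13.1 × 9.81 × sin 65° = 116.471 N down its slope.
The 13.1 kg side's 116.471 N exceeds the other side's 48.280 N, so that mass slides down and the 12.1 kg mass slides up. Taking that direction as positive, Newton's second law for the whole system gives 116.471 − 48.280 = (12.1 + 13.1) a, so a = 68.191 / 25.2 = 2.7060 m/s².

2.71 m/s²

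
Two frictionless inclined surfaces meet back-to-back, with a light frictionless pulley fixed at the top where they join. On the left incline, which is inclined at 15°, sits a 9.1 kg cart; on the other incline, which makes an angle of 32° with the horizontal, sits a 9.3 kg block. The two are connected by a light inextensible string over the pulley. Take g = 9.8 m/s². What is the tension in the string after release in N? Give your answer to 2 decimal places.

Resolve each weight along its own incline: the 9.1 kg mass has component 9.1 × 9.8 × sin 15° = 23.081 N down its slope, and the 9.3 kg mass has 9.3 × 9.8 × sin 32° = 48.297 N down its slope.
The 9.3 kg side's 48.297 N exceeds the other side's 23.081 N, so that mass slides down and the 9.1 kg mass slides up. Taking that direction as positive, Newton's second law for the whole system gives 48.297 − 23.081 = (9.1 + 9.3) a, so a = 25.216 / 18.4 = 1.3704 m/s².
For the 9.1 kg mass (up-slope positive): T − 23.081 = 9.1 × 1.3704, so T = 35.552 N.

35.55 N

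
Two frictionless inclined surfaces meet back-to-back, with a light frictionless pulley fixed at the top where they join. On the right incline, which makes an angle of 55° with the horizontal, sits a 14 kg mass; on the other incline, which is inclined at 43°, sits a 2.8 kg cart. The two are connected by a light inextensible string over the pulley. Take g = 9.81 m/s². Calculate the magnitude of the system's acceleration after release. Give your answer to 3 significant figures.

5.58 m/s²

Resolve each weight along its own incline: the 14 kg mass has component 14 × 9.81 × sin 55° = 112.502 N down its slope, and the 2.8 kg mass has 2.8 × 9.81 × sin 43° = 18.733 N down its slope.
The 14 kg side's 112.502 N exceeds the other side's 18.733 N, so that mass slides down and the 2.8 kg mass slides up. Taking that direction as positive, Newton's second law for the whole system gives 112.502 − 18.733 = (14 + 2.8) a, so a = 93.769 / 16.8 = 5.5815 m/s².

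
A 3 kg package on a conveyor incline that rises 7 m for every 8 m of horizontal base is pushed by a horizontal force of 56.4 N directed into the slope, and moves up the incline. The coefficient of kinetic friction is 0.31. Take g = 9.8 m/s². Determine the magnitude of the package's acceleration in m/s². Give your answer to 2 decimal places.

1.57 m/s²

The horizontal push has components F cos 41.19° = 56.4 × 0.7526 = 42.447 N up the incline and F sin 41.19° = 56.4 × 0.6585 = 37.139 N pressing into the surface.
The normal force is therefore N = mg cos 41.19° + F sin 41.19° = 22.126 + 37.139 = 59.265 N, and kinetic friction down the slope is μN = 0.31 × 59.265 = 18.372 N.
Along the incline: F cos 41.19° − mg sin 41.19° − μN = ma, so 42.447 − 19.360 − 18.372 = 3 a, giving a = 1.5717 m/s².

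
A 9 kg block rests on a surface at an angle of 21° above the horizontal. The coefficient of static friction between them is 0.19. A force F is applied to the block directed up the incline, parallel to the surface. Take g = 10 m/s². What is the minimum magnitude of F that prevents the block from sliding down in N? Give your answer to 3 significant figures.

The normal force is N = mg cos 21° = 84.022 N. With F at its minimum the block is on the verge of sliding down, so static friction is at its maximum μ_s N = 0.19 × 84.022 = 15.964 N and acts up the slope.
Equilibrium along the incline: F + μ_s N = mg sin 21°, so F = 32.253 − 15.964 = 16.289 N.

16.3 N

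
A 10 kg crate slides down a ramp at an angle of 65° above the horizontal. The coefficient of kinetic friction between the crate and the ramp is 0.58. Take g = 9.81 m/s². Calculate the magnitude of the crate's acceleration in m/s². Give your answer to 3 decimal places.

6.486 m/s²

Resolving the weight along the incline: the component pulling the crate down the slope is mg sin 65° = 10 × 9.81 × 0.9063 = 88.908 N, and the normal force is N = mg cos 65° = 10 × 9.81 × 0.4226 = 41.457 N.
Kinetic friction acts up the slope with magnitude f = μN = 0.58 × 41.457 = 24.045 N.
Net force along the incline is 88.908 − 24.045 = 64.863 N, so a = 64.863 / 10 = 6.4863 m/s².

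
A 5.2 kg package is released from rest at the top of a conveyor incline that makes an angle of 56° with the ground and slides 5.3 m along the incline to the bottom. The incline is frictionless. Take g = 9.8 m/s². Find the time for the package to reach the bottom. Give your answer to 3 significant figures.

The weight component along the incline is mg sin 56° = 42.248 N and the normal force is N = mg cos 56° = 28.496 N.
With no friction, a = g sin 56° = 8.1246 m/s².
Starting from rest, L = ½at², so t = √(2L/a) = √(2 × 5.3 / 8.1246) = 1.1422 s.

1.14 s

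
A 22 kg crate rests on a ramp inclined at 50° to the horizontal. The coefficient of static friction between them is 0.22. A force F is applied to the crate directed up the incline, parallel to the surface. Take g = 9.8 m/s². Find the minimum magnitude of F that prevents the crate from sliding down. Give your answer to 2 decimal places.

134.67 N

The normal force is N = mg cos 50° = 138.585 N. With F at its minimum the crate is on the verge of sliding down, so static friction is at its maximum μ_s N = 0.22 × 138.585 = 30.489 N and acts up the slope.
Equilibrium along the incline: F + μ_s N = mg sin 50°, so F = 165.159 − 30.489 = 134.670 N.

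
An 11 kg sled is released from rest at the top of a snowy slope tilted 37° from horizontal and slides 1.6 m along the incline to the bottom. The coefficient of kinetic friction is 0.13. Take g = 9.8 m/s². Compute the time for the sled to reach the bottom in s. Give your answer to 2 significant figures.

The weight component along the incline is mg sin 37° = 64.876 N and the normal force is N = mg cos 37° = 86.093 N.
Friction up the slope is f = μN = 0.13 × 86.093 = 11.192 N, so the net downslope force is 64.876 − 11.192 = 53.684 N and a = 53.684 / 11 = 4.8804 m/s².
Starting from rest, L = ½at², so t = √(2L/a) = √(2 × 1.6 / 4.8804) = 0.8097 s.

0.81 s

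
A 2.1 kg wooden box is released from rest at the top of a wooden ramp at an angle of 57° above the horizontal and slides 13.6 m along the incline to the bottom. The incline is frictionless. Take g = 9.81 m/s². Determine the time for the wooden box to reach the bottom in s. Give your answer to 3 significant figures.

1.82 s

The weight component along the incline is mg sin 57° = 17.277 N and the normal force is N = mg cos 57° = 11.220 N.
With no friction, a = g sin 57° = 8.2274 m/s².
Starting from rest, L = ½at², so t = √(2L/a) = √(2 × 13.6 / 8.2274) = 1.8182 s.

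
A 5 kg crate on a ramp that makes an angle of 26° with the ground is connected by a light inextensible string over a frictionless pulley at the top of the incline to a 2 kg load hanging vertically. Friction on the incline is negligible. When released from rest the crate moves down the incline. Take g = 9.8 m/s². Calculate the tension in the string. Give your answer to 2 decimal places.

20.14 N

For the crate on the incline: the weight component along the slope is m₁g sin 26° = 5 × 9.8 × 0.4384 = 21.482 N and the normal force is N = m₁g cos 26° = 44.041 N.
Newton's second law for the crate (down-slope positive): 21.482 − T = 5 a. For the hanging load (upward positive): T − 2 × 9.8 = 2 a.
Adding the two equations eliminates T: 1.882 = 7 a, so a = 0.2689 m/s².
Then from the hanging load's equation, T = 2 × (9.8 + 0.2689) = 20.138 N.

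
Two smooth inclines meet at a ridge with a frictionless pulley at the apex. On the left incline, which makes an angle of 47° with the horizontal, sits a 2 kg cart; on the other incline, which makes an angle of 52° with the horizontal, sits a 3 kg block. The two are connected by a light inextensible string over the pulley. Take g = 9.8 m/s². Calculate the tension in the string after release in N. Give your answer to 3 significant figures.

17.9 N

Resolve each weight along its own incline: the 2 kg mass has component 2 × 9.8 × sin 47° = 14.335 N down its slope, and the 3 kg mass has 3 × 9.8 × sin 52° = 23.168 N down its slope.
The 3 kg side's 23.168 N exceeds the other side's 14.335 N, so that mass slides down and the 2 kg mass slides up. Taking that direction as positive, Newton's second law for the whole system gives 23.168 − 14.335 = (2 + 3) a, so a = 8.833 / 5 = 1.7666 m/s².
For the 2 kg mass (up-slope positive): T − 14.335 = 2 × 1.7666, so T = 17.868 N.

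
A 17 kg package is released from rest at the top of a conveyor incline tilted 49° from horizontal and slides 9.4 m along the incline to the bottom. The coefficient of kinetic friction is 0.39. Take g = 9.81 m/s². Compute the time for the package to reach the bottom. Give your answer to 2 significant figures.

The weight component along the incline is mg sin 49° = 125.863 N and the normal force is N = mg cos 49° = 109.411 N.
Friction up the slope is f = μN = 0.39 × 109.411 = 42.670 N, so the net downslope force is 125.863 − 42.670 = 83.193 N and a = 83.193 / 17 = 4.8937 m/s².
Starting from rest, L = ½at², so t = √(2L/a) = √(2 × 9.4 / 4.8937) = 1.9600 s.

2.0 s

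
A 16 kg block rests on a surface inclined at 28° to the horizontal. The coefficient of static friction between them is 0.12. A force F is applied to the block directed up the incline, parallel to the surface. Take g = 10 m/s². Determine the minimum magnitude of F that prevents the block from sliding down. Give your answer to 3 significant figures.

58.2 N

The normal force is N = mg cos 28° = 141.272 N. With F at its minimum the block is on the verge of sliding down, so static friction is at its maximum μ_s N = 0.12 × 141.272 = 16.953 N and acts up the slope.
Equilibrium along the incline: F + μ_s N = mg sin 28°, so F = 75.115 − 16.953 = 58.162 N.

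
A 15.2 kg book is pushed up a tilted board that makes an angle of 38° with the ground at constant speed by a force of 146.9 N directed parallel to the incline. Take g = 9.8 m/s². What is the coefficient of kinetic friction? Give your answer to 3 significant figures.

0.470

At constant speed ΣF = 0 along the incline. The applied 146.9 N acts up the slope; the weight component mg sin 38° = 91.709 N and kinetic friction μN both act down the slope.
So 146.9 = 91.709 + μ × 117.382, giving μ = (146.9 − 91.709) / 117.382 = 0.4702.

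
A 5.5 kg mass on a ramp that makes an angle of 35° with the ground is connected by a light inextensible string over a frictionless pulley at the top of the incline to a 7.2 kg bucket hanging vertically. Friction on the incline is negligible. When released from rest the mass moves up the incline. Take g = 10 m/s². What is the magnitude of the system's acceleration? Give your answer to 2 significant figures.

For the mass on the incline: the weight component along the slope is m₁g sin 35° = 5.5 × 10 × 0.5736 = 31.548 N and the normal force is N = m₁g cos 35° = 45.053 N.
Newton's second law for the mass (up-slope positive): T − 31.548 = 5.5 a. For the hanging bucket (downward positive): 7.2 × 10 − T = 7.2 a.
Adding the two equations eliminates T: 40.452 = 12.7 a, so a = 3.1852 m/s².

3.2 m/s²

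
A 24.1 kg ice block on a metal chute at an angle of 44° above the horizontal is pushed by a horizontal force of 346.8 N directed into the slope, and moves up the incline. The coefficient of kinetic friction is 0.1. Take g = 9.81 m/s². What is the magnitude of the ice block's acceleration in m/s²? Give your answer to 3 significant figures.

The horizontal push has components F cos 44° = 346.8 × 0.7193 = 249.453 N up the incline and F sin 44° = 346.8 × 0.6947 = 240.922 N pressing into the surface.
The normal force is therefore N = mg cos 44° + F sin 44° = 170.058 + 240.922 = 410.980 N, and kinetic friction down the slope is μN = 0.1 × 410.980 = 41.098 N.
Along the incline: F cos 44° − mg sin 44° − μN = ma, so 249.453 − 164.242 − 41.098 = 24.1 a, giving a = 1.8304 m/s².

1.83 m/s²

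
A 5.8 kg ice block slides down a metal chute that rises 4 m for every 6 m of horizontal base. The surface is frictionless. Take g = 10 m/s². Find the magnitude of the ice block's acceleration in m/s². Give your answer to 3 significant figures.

5.55 m/s²

Resolving the weight along the incline: the component pulling the ice block down the slope is mg sin 33.69° = 5.8 × 10 × 0.5547 = 32.173 N, and the normal force is N = mg cos 33.69° = 5.8 × 10 × 0.8321 = 48.262 N.
With no friction the net force along the incline is 32.173 N, so a = g sin 33.69° = 32.173 / 5.8 = 5.5471 m/s².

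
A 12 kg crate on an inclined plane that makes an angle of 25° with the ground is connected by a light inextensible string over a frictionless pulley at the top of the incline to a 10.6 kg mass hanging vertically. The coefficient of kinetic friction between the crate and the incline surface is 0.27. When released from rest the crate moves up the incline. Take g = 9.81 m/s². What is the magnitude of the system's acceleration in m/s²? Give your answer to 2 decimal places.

1.13 m/s²

For the crate on the incline: the weight component along the slope is m₁g sin 25° = 12 × 9.81 × 0.4226 = 49.748 N and the normal force is N = m₁g cos 25° = 106.691 N.
Kinetic friction opposes the crate's motion up the incline: f = μN = 0.27 × 106.691 = 28.807 N acting down the slope.
Newton's second law for the crate (up-slope positive): T − 49.748 − 28.807 = 12 a. For the hanging mass (downward positive): 10.6 × 9.81 − T = 10.6 a.
Adding the two equations eliminates T: 25.431 = 22.6 a, so a = 1.1253 m/s².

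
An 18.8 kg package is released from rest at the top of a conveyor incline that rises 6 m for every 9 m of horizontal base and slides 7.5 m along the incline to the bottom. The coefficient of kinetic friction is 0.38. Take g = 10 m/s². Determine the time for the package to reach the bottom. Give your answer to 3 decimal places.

The weight component along the incline is mg sin 33.69° = 104.284 N and the normal force is N = mg cos 33.69° = 156.425 N.
Friction up the slope is f = μN = 0.38 × 156.425 = 59.442 N, so the net downslope force is 104.284 − 59.442 = 44.842 N and a = 44.842 / 18.8 = 2.3852 m/s².
Starting from rest, L = ½at², so t = √(2L/a) = √(2 × 7.5 / 2.3852) = 2.5077 s.

2.508 s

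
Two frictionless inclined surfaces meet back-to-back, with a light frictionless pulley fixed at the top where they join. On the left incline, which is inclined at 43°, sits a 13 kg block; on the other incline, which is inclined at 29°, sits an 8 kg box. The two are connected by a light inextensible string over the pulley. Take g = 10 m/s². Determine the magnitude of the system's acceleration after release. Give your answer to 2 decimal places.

2.38 m/s²

Resolve each weight along its own incline: the 13 kg mass has component 13 × 10 × sin 43° = 88.660 N down its slope, and the 8 kg mass has 8 × 10 × sin 29° = 38.785 N down its slope.
The 13 kg side's 88.660 N exceeds the other side's 38.785 N, so that mass slides down and the 8 kg mass slides up. Taking that direction as positive, Newton's second law for the whole system gives 88.660 − 38.785 = (13 + 8) a, so a = 49.875 / 21 = 2.3750 m/s².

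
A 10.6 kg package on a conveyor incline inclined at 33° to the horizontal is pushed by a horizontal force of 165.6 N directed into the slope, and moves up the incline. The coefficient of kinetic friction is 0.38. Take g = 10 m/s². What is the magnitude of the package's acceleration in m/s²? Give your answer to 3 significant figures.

The horizontal push has components F cos 33° = 165.6 × 0.8387 = 138.889 N up the incline and F sin 33° = 165.6 × 0.5446 = 90.186 N pressing into the surface.
The normal force is therefore N = mg cos 33° + F sin 33° = 88.902 + 90.186 = 179.088 N, and kinetic friction down the slope is μN = 0.38 × 179.088 = 68.053 N.
Along the incline: F cos 33° − mg sin 33° − μN = ma, so 138.889 − 57.728 − 68.053 = 10.6 a, giving a = 1.2366 m/s².

1.24 m/s²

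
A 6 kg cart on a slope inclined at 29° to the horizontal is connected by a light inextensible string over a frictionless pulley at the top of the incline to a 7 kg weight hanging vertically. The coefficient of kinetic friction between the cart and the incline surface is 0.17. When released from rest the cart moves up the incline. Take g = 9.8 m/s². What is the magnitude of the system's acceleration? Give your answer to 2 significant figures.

For the cart on the incline: the weight component along the slope is m₁g sin 29° = 6 × 9.8 × 0.4848 = 28.506 N and the normal force is N = m₁g cos 29° = 51.428 N.
Kinetic friction opposes the cart's motion up the incline: f = μN = 0.17 × 51.428 = 8.743 N acting down the slope.
Newton's second law for the cart (up-slope positive): T − 28.506 − 8.743 = 6 a. For the hanging weight (downward positive): 7 × 9.8 − T = 7 a.
Adding the two equations eliminates T: 31.351 = 13 a, so a = 2.4116 m/s².

2.4 m/s²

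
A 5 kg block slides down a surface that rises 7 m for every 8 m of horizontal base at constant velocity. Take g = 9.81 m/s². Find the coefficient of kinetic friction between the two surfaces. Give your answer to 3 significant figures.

0.875

At constant velocity the net force along the incline is zero: mg sin 41.19° = μ mg cos 41.19°.
So μ = tan 41.19° = 0.6585 / 0.7526 = 0.8750.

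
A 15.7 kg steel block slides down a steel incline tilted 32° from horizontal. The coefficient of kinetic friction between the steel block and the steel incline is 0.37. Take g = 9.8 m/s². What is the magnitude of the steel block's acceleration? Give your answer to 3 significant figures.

Resolving the weight along the incline: the component pulling the steel block down the slope is mg sin 32° = 15.7 × 9.8 × 0.5299 = 81.530 N, and the normal force is N = mg cos 32° = 15.7 × 9.8 × 0.8480 = 130.473 N.
Kinetic friction acts up the slope with magnitude f = μN = 0.37 × 130.473 = 48.275 N.
Net force along the incline is 81.530 − 48.275 = 33.255 N, so a = 33.255 / 15.7 = 2.1182 m/s².

2.12 m/s²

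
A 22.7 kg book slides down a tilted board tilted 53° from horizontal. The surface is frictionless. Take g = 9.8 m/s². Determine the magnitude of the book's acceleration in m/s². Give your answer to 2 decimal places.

7.83 m/s²

Resolving the weight along the incline: the component pulling the book down the slope is mg sin 53° = 22.7 × 9.8 × 0.7986 = 177.657 N, and the normal force is N = mg cos 53° = 22.7 × 9.8 × 0.6018 = 133.876 N.
With no friction the net force along the incline is 177.657 N, so a = g sin 53° = 177.657 / 22.7 = 7.8263 m/s².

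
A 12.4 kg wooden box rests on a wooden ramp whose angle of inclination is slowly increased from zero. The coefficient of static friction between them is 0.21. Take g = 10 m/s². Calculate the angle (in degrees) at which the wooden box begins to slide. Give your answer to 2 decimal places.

11.86°

At the threshold of sliding, static friction is at its maximum μ_s N and exactly balances the weight component along the incline: mg sin θ = μ_s mg cos θ.
Hence tan θ = μ_s = 0.21, so θ = arctan(0.21) = 11.8598°.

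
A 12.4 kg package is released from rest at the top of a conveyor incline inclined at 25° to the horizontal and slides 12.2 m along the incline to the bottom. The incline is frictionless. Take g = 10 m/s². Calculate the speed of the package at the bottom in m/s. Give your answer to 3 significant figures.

The weight component along the incline is mg sin 25° = 52.405 N and the normal force is N = mg cos 25° = 112.382 N.
With no friction, a = g sin 25° = 4.2262 m/s².
Starting from rest over a distance of 12.2 m, v² = 2aL = 2 × 4.2262 × 12.2 = 103.1193, so v = 10.1548 m/s.

10.2 m/s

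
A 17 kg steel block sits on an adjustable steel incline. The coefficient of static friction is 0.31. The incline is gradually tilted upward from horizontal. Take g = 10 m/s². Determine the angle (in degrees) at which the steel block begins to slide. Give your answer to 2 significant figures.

At the threshold of sliding, static friction is at its maximum μ_s N and exactly balances the weight component along the incline: mg sin θ = μ_s mg cos θ.
Hence tan θ = μ_s = 0.31, so θ = arctan(0.31) = 17.2234°.

17°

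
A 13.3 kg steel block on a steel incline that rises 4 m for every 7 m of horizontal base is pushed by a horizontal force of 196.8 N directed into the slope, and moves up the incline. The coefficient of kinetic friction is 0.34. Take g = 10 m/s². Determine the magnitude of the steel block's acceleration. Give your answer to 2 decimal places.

The horizontal push has components F cos 29.74° = 196.8 × 0.8682 = 170.862 N up the incline and F sin 29.74° = 196.8 × 0.4961 = 97.632 N pressing into the surface.
The normal force is therefore N = mg cos 29.74° + F sin 29.74° = 115.471 + 97.632 = 213.103 N, and kinetic friction down the slope is μN = 0.34 × 213.103 = 72.455 N.
Along the incline: F cos 29.74° − mg sin 29.74° − μN = ma, so 170.862 − 65.981 − 72.455 = 13.3 a, giving a = 2.4380 m/s².

2.44 m/s²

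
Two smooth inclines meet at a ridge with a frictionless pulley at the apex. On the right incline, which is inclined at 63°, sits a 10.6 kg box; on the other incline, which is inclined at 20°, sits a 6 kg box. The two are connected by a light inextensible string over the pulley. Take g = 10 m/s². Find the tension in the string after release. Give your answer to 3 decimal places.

47.241 N

Resolve each weight along its own incline: the 10.6 kg mass has component 10.6 × 10 × sin 63° = 94.447 N down its slope, and the 6 kg mass has 6 × 10 × sin 20° = 20.521 N down its slope.
The 10.6 kg side's 94.447 N exceeds the other side's 20.521 N, so that mass slides down and the 6 kg mass slides up. Taking that direction as positive, Newton's second law for the whole system gives 94.447 − 20.521 = (10.6 + 6) a, so a = 73.926 / 16.6 = 4.4534 m/s².
For the 6 kg mass (up-slope positive): T − 20.521 = 6 × 4.4534, so T = 47.241 N.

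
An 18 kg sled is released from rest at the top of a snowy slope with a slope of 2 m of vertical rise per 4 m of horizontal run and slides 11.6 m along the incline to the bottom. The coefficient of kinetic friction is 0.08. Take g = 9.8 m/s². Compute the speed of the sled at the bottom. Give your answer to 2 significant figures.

The weight component along the incline is mg sin 26.57° = 78.888 N and the normal force is N = mg cos 26.57° = 157.777 N.
Friction up the slope is f = μN = 0.08 × 157.777 = 12.622 N, so the net downslope force is 78.888 − 12.622 = 66.266 N and a = 66.266 / 18 = 3.6814 m/s².
Starting from rest over a distance of 11.6 m, v² = 2aL = 2 × 3.6814 × 11.6 = 85.4085, so v = 9.2417 m/s.

9.2 m/s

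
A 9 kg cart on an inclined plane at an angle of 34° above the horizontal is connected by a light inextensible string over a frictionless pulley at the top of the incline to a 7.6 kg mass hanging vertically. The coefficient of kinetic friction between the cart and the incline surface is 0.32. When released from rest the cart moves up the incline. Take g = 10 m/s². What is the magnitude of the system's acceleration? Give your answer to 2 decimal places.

For the cart on the incline: the weight component along the slope is m₁g sin 34° = 9 × 10 × 0.5592 = 50.328 N and the normal force is N = m₁g cos 34° = 74.613 N.
Kinetic friction opposes the cart's motion up the incline: f = μN = 0.32 × 74.613 = 23.876 N acting down the slope.
Newton's second law for the cart (up-slope positive): T − 50.328 − 23.876 = 9 a. For the hanging mass (downward positive): 7.6 × 10 − T = 7.6 a.
Adding the two equations eliminates T: 1.796 = 16.6 a, so a = 0.1082 m/s².

0.11 m/s²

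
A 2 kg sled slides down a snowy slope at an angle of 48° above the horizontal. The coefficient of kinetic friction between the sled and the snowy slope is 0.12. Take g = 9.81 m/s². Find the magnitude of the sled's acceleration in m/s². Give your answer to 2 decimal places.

Resolving the weight along the incline: the component pulling the sled down the slope is mg sin 48° = 2 × 9.81 × 0.7431 = 14.580 N, and the normal force is N = mg cos 48° = 2 × 9.81 × 0.6691 = 13.128 N.
Kinetic friction acts up the slope with magnitude f = μN = 0.12 × 13.128 = 1.575 N.
Net force along the incline is 14.580 − 1.575 = 13.005 N, so a = 13.005 / 2 = 6.5025 m/s².

6.50 m/s²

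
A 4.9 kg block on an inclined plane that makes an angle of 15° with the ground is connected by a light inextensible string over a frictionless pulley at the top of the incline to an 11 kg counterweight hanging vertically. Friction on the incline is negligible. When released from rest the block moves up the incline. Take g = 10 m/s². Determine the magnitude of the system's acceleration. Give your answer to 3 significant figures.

6.12 m/s²

For the block on the incline: the weight component along the slope is m₁g sin 15° = 4.9 × 10 × 0.2588 = 12.681 N and the normal force is N = m₁g cos 15° = 47.330 N.
Newton's second law for the block (up-slope positive): T − 12.681 = 4.9 a. For the hanging counterweight (downward positive): 11 × 10 − T = 11 a.
Adding the two equations eliminates T: 97.319 = 15.9 a, so a = 6.1207 m/s².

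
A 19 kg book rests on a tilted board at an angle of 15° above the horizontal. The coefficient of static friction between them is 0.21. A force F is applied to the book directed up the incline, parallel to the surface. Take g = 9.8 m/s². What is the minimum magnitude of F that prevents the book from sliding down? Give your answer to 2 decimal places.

10.42 N

The normal force is N = mg cos 15° = 179.855 N. With F at its minimum the book is on the verge of sliding down, so static friction is at its maximum μ_s N = 0.21 × 179.855 = 37.770 N and acts up the slope.
Equilibrium along the incline: F + μ_s N = mg sin 15°, so F = 48.192 − 37.770 = 10.422 N.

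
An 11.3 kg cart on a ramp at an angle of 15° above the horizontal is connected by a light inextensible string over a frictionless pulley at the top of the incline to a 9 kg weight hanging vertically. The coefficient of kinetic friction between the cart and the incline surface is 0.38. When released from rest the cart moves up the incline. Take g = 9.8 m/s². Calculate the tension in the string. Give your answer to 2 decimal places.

79.82 N

For the cart on the incline: the weight component along the slope is m₁g sin 15° = 11.3 × 9.8 × 0.2588 = 28.660 N and the normal force is N = m₁g cos 15° = 106.967 N.
Kinetic friction opposes the cart's motion up the incline: f = μN = 0.38 × 106.967 = 40.647 N acting down the slope.
Newton's second law for the cart (up-slope positive): T − 28.660 − 40.647 = 11.3 a. For the hanging weight (downward positive): 9 × 9.8 − T = 9 a.
Adding the two equations eliminates T: 18.893 = 20.3 a, so a = 0.9307 m/s².
Then from the hanging weight's equation, T = 9 × (9.8 − 0.9307) = 79.824 N.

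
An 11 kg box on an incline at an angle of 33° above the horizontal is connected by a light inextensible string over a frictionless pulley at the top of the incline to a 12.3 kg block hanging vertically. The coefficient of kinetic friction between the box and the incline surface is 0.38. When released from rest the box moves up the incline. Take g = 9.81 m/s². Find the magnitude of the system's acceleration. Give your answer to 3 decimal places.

1.180 m/s²

For the box on the incline: the weight component along the slope is m₁g sin 33° = 11 × 9.81 × 0.5446 = 58.768 N and the normal force is N = m₁g cos 33° = 90.501 N.
Kinetic friction opposes the box's motion up the incline: f = μN = 0.38 × 90.501 = 34.390 N acting down the slope.
Newton's second law for the box (up-slope positive): T − 58.768 − 34.390 = 11 a. For the hanging block (downward positive): 12.3 × 9.81 − T = 12.3 a.
Adding the two equations eliminates T: 27.505 = 23.3 a, so a = 1.1805 m/s².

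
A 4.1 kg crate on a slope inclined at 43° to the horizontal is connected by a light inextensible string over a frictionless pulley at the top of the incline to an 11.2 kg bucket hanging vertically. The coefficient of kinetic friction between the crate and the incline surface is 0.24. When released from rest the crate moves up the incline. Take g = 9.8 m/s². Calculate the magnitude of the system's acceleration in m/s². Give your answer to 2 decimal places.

For the crate on the incline: the weight component along the slope is m₁g sin 43° = 4.1 × 9.8 × 0.6820 = 27.403 N and the normal force is N = m₁g cos 43° = 29.386 N.
Kinetic friction opposes the crate's motion up the incline: f = μN = 0.24 × 29.386 = 7.053 N acting down the slope.
Newton's second law for the crate (up-slope positive): T − 27.403 − 7.053 = 4.1 a. For the hanging bucket (downward positive): 11.2 × 9.8 − T = 11.2 a.
Adding the two equations eliminates T: 75.304 = 15.3 a, so a = 4.9218 m/s².

4.92 m/s²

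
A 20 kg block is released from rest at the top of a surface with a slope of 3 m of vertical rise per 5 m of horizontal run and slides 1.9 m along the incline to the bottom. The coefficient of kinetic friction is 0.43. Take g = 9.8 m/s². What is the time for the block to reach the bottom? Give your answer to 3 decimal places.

1.631 s

The weight component along the incline is mg sin 30.96° = 100.841 N and the normal force is N = mg cos 30.96° = 168.069 N.
Friction up the slope is f = μN = 0.43 × 168.069 = 72.270 N, so the net downslope force is 100.841 − 72.270 = 28.571 N and a = 28.571 / 20 = 1.4285 m/s².
Starting from rest, L = ½at², so t = √(2L/a) = √(2 × 1.9 / 1.4285) = 1.6310 s.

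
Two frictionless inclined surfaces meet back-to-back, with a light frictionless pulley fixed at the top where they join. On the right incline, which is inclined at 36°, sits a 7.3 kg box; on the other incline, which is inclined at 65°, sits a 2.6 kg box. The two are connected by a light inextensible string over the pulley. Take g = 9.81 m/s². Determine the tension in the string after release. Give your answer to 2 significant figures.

28 N

Resolve each weight along its own incline: the 7.3 kg mass has component 7.3 × 9.81 × sin 36° = 42.093 N down its slope, and the 2.6 kg mass has 2.6 × 9.81 × sin 65° = 23.116 N down its slope.
The 7.3 kg side's 42.093 N exceeds the other side's 23.116 N, so that mass slides down and the 2.6 kg mass slides up. Taking that direction as positive, Newton's second law for the whole system gives 42.093 − 23.116 = (7.3 + 2.6) a, so a = 18.977 / 9.9 = 1.9169 m/s².
For the 2.6 kg mass (up-slope positive): T − 23.116 = 2.6 × 1.9169, so T = 28.100 N.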